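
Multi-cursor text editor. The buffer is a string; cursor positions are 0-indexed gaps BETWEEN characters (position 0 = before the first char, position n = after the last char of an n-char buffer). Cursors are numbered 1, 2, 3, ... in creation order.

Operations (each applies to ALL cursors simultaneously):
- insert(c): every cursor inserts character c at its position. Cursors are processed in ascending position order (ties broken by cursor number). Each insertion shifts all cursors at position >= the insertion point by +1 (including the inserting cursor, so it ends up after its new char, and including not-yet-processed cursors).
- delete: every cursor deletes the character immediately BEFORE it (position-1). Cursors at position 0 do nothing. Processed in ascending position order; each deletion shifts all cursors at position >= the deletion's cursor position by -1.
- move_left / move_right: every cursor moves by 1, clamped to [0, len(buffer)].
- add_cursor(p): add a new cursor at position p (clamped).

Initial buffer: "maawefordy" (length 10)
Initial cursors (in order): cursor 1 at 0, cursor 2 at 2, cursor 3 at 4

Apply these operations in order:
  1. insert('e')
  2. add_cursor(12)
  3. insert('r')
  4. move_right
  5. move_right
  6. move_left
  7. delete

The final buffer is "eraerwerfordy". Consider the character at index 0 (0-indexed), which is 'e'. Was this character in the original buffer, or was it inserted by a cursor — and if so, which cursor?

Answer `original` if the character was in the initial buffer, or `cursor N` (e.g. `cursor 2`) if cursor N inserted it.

Answer: cursor 1

Derivation:
After op 1 (insert('e')): buffer="emaeaweefordy" (len 13), cursors c1@1 c2@4 c3@7, authorship 1..2..3......
After op 2 (add_cursor(12)): buffer="emaeaweefordy" (len 13), cursors c1@1 c2@4 c3@7 c4@12, authorship 1..2..3......
After op 3 (insert('r')): buffer="ermaerawerefordry" (len 17), cursors c1@2 c2@6 c3@10 c4@16, authorship 11..22..33.....4.
After op 4 (move_right): buffer="ermaerawerefordry" (len 17), cursors c1@3 c2@7 c3@11 c4@17, authorship 11..22..33.....4.
After op 5 (move_right): buffer="ermaerawerefordry" (len 17), cursors c1@4 c2@8 c3@12 c4@17, authorship 11..22..33.....4.
After op 6 (move_left): buffer="ermaerawerefordry" (len 17), cursors c1@3 c2@7 c3@11 c4@16, authorship 11..22..33.....4.
After op 7 (delete): buffer="eraerwerfordy" (len 13), cursors c1@2 c2@5 c3@8 c4@12, authorship 11.22.33.....
Authorship (.=original, N=cursor N): 1 1 . 2 2 . 3 3 . . . . .
Index 0: author = 1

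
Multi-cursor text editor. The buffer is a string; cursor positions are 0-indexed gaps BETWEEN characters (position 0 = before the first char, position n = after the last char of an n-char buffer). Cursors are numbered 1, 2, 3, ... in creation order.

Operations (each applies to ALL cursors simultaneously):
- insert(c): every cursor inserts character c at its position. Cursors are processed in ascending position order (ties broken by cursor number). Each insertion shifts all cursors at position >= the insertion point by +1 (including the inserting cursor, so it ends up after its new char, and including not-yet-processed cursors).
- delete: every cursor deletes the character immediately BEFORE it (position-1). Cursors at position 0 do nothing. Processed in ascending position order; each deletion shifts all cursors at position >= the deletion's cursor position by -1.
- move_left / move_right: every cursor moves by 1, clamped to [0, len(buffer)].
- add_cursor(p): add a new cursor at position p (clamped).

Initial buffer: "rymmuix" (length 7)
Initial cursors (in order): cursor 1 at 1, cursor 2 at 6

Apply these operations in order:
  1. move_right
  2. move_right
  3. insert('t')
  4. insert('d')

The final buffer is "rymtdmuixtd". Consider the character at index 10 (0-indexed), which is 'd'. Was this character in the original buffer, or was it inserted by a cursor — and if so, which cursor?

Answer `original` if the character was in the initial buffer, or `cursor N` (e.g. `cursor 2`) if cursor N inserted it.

Answer: cursor 2

Derivation:
After op 1 (move_right): buffer="rymmuix" (len 7), cursors c1@2 c2@7, authorship .......
After op 2 (move_right): buffer="rymmuix" (len 7), cursors c1@3 c2@7, authorship .......
After op 3 (insert('t')): buffer="rymtmuixt" (len 9), cursors c1@4 c2@9, authorship ...1....2
After op 4 (insert('d')): buffer="rymtdmuixtd" (len 11), cursors c1@5 c2@11, authorship ...11....22
Authorship (.=original, N=cursor N): . . . 1 1 . . . . 2 2
Index 10: author = 2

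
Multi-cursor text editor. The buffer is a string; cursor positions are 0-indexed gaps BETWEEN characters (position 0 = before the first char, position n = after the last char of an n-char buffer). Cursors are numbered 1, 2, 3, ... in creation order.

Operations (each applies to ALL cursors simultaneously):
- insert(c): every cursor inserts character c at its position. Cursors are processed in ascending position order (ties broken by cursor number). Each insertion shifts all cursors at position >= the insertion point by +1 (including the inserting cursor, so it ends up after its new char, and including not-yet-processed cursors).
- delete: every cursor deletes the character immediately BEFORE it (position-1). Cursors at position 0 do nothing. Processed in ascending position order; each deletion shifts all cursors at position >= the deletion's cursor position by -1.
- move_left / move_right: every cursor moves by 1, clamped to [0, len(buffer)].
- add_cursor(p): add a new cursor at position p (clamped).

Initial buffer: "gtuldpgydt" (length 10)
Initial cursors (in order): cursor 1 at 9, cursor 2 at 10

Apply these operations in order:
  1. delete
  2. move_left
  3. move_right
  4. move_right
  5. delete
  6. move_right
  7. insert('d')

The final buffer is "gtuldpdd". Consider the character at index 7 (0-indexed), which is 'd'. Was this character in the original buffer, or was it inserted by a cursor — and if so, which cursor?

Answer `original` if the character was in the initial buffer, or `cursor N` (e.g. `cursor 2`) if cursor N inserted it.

After op 1 (delete): buffer="gtuldpgy" (len 8), cursors c1@8 c2@8, authorship ........
After op 2 (move_left): buffer="gtuldpgy" (len 8), cursors c1@7 c2@7, authorship ........
After op 3 (move_right): buffer="gtuldpgy" (len 8), cursors c1@8 c2@8, authorship ........
After op 4 (move_right): buffer="gtuldpgy" (len 8), cursors c1@8 c2@8, authorship ........
After op 5 (delete): buffer="gtuldp" (len 6), cursors c1@6 c2@6, authorship ......
After op 6 (move_right): buffer="gtuldp" (len 6), cursors c1@6 c2@6, authorship ......
After op 7 (insert('d')): buffer="gtuldpdd" (len 8), cursors c1@8 c2@8, authorship ......12
Authorship (.=original, N=cursor N): . . . . . . 1 2
Index 7: author = 2

Answer: cursor 2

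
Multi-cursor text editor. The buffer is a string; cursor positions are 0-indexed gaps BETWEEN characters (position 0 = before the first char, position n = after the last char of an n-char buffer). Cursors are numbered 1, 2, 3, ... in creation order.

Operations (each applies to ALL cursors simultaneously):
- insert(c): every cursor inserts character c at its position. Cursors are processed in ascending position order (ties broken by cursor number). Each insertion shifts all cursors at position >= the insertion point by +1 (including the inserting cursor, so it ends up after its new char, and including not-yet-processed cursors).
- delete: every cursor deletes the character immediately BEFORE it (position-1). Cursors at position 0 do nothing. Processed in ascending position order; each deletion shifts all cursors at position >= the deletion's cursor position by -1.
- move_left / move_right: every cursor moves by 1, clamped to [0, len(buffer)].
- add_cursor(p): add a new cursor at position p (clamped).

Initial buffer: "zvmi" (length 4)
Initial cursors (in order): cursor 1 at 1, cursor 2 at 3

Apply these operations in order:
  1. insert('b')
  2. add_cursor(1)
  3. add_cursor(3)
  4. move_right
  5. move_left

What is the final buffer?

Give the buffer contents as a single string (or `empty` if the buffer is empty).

After op 1 (insert('b')): buffer="zbvmbi" (len 6), cursors c1@2 c2@5, authorship .1..2.
After op 2 (add_cursor(1)): buffer="zbvmbi" (len 6), cursors c3@1 c1@2 c2@5, authorship .1..2.
After op 3 (add_cursor(3)): buffer="zbvmbi" (len 6), cursors c3@1 c1@2 c4@3 c2@5, authorship .1..2.
After op 4 (move_right): buffer="zbvmbi" (len 6), cursors c3@2 c1@3 c4@4 c2@6, authorship .1..2.
After op 5 (move_left): buffer="zbvmbi" (len 6), cursors c3@1 c1@2 c4@3 c2@5, authorship .1..2.

Answer: zbvmbi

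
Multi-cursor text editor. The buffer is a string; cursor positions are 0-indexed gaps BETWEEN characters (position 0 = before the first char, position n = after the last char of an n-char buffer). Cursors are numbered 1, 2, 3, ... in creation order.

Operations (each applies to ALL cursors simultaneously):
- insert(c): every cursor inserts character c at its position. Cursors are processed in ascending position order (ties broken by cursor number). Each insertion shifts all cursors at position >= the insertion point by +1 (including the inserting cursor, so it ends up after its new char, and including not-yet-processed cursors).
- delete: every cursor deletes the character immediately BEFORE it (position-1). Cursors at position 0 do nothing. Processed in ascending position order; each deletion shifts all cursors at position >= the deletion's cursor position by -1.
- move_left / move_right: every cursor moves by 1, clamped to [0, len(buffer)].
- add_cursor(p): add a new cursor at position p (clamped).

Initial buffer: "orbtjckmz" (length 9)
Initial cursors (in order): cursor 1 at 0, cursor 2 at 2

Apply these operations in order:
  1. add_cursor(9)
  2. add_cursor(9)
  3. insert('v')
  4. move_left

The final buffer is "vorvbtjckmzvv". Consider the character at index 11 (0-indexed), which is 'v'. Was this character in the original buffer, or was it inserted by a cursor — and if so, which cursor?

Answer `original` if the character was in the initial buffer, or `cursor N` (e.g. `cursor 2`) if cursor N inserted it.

Answer: cursor 3

Derivation:
After op 1 (add_cursor(9)): buffer="orbtjckmz" (len 9), cursors c1@0 c2@2 c3@9, authorship .........
After op 2 (add_cursor(9)): buffer="orbtjckmz" (len 9), cursors c1@0 c2@2 c3@9 c4@9, authorship .........
After op 3 (insert('v')): buffer="vorvbtjckmzvv" (len 13), cursors c1@1 c2@4 c3@13 c4@13, authorship 1..2.......34
After op 4 (move_left): buffer="vorvbtjckmzvv" (len 13), cursors c1@0 c2@3 c3@12 c4@12, authorship 1..2.......34
Authorship (.=original, N=cursor N): 1 . . 2 . . . . . . . 3 4
Index 11: author = 3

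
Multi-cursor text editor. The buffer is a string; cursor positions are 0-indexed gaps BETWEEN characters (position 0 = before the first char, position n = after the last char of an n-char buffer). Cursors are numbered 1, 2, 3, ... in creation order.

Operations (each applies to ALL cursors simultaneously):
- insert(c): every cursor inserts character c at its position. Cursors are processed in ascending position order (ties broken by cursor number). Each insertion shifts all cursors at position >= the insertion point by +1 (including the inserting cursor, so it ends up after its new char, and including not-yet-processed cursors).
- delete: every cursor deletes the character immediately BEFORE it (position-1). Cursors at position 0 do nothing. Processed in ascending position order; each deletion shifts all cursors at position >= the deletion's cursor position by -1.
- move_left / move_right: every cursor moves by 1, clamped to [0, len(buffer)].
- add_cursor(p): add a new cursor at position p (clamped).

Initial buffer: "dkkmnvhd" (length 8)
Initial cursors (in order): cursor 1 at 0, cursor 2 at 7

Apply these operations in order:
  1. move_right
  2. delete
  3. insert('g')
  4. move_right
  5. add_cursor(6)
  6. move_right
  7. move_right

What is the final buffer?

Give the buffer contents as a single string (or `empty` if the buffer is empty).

Answer: gkkmnvhg

Derivation:
After op 1 (move_right): buffer="dkkmnvhd" (len 8), cursors c1@1 c2@8, authorship ........
After op 2 (delete): buffer="kkmnvh" (len 6), cursors c1@0 c2@6, authorship ......
After op 3 (insert('g')): buffer="gkkmnvhg" (len 8), cursors c1@1 c2@8, authorship 1......2
After op 4 (move_right): buffer="gkkmnvhg" (len 8), cursors c1@2 c2@8, authorship 1......2
After op 5 (add_cursor(6)): buffer="gkkmnvhg" (len 8), cursors c1@2 c3@6 c2@8, authorship 1......2
After op 6 (move_right): buffer="gkkmnvhg" (len 8), cursors c1@3 c3@7 c2@8, authorship 1......2
After op 7 (move_right): buffer="gkkmnvhg" (len 8), cursors c1@4 c2@8 c3@8, authorship 1......2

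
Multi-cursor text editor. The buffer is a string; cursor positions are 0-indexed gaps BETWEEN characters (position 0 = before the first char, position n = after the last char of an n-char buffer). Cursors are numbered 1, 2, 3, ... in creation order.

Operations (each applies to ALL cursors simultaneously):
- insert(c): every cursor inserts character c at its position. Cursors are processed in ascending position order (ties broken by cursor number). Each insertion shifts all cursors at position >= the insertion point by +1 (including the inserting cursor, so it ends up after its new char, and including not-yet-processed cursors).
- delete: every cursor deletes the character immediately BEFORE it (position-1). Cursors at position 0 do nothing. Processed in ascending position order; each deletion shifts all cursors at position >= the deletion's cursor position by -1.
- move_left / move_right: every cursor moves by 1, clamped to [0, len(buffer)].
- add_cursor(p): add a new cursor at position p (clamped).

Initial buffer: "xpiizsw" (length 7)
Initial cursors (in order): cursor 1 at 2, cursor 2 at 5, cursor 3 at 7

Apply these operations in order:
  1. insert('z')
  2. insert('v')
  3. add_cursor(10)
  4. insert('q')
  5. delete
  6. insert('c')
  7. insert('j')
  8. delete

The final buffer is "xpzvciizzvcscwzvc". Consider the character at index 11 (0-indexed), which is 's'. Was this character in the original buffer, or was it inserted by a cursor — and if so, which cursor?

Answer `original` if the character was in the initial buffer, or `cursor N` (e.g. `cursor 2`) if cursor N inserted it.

Answer: original

Derivation:
After op 1 (insert('z')): buffer="xpziizzswz" (len 10), cursors c1@3 c2@7 c3@10, authorship ..1...2..3
After op 2 (insert('v')): buffer="xpzviizzvswzv" (len 13), cursors c1@4 c2@9 c3@13, authorship ..11...22..33
After op 3 (add_cursor(10)): buffer="xpzviizzvswzv" (len 13), cursors c1@4 c2@9 c4@10 c3@13, authorship ..11...22..33
After op 4 (insert('q')): buffer="xpzvqiizzvqsqwzvq" (len 17), cursors c1@5 c2@11 c4@13 c3@17, authorship ..111...222.4.333
After op 5 (delete): buffer="xpzviizzvswzv" (len 13), cursors c1@4 c2@9 c4@10 c3@13, authorship ..11...22..33
After op 6 (insert('c')): buffer="xpzvciizzvcscwzvc" (len 17), cursors c1@5 c2@11 c4@13 c3@17, authorship ..111...222.4.333
After op 7 (insert('j')): buffer="xpzvcjiizzvcjscjwzvcj" (len 21), cursors c1@6 c2@13 c4@16 c3@21, authorship ..1111...2222.44.3333
After op 8 (delete): buffer="xpzvciizzvcscwzvc" (len 17), cursors c1@5 c2@11 c4@13 c3@17, authorship ..111...222.4.333
Authorship (.=original, N=cursor N): . . 1 1 1 . . . 2 2 2 . 4 . 3 3 3
Index 11: author = original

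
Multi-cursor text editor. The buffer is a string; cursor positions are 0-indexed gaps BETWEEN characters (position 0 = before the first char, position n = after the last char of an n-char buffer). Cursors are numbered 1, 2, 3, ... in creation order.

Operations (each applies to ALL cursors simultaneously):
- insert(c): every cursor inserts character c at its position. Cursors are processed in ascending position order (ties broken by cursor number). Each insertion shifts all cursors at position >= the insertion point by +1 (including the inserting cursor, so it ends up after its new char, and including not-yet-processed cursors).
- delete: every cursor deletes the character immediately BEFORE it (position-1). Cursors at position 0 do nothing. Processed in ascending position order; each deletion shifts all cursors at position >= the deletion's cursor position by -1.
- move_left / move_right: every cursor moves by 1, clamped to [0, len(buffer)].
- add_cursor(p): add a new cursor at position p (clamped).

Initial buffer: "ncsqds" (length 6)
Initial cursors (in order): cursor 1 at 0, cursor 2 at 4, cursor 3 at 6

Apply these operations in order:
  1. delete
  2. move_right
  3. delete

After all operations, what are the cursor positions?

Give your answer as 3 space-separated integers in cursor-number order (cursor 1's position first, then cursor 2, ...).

Answer: 0 1 1

Derivation:
After op 1 (delete): buffer="ncsd" (len 4), cursors c1@0 c2@3 c3@4, authorship ....
After op 2 (move_right): buffer="ncsd" (len 4), cursors c1@1 c2@4 c3@4, authorship ....
After op 3 (delete): buffer="c" (len 1), cursors c1@0 c2@1 c3@1, authorship .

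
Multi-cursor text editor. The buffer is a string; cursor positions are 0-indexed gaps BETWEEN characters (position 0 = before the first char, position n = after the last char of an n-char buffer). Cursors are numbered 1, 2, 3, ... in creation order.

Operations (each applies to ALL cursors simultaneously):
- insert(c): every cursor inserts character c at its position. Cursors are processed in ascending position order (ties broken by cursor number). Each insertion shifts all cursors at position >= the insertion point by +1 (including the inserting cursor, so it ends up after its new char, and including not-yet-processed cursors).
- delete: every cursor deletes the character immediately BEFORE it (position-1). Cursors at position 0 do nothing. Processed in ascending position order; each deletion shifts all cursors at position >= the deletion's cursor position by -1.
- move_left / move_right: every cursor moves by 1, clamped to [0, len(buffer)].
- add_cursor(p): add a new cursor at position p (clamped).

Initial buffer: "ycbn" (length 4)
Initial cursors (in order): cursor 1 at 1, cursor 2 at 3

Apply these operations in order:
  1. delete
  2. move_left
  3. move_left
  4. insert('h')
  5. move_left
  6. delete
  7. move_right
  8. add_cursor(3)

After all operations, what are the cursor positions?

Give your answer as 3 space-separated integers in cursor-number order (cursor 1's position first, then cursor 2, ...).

Answer: 1 1 3

Derivation:
After op 1 (delete): buffer="cn" (len 2), cursors c1@0 c2@1, authorship ..
After op 2 (move_left): buffer="cn" (len 2), cursors c1@0 c2@0, authorship ..
After op 3 (move_left): buffer="cn" (len 2), cursors c1@0 c2@0, authorship ..
After op 4 (insert('h')): buffer="hhcn" (len 4), cursors c1@2 c2@2, authorship 12..
After op 5 (move_left): buffer="hhcn" (len 4), cursors c1@1 c2@1, authorship 12..
After op 6 (delete): buffer="hcn" (len 3), cursors c1@0 c2@0, authorship 2..
After op 7 (move_right): buffer="hcn" (len 3), cursors c1@1 c2@1, authorship 2..
After op 8 (add_cursor(3)): buffer="hcn" (len 3), cursors c1@1 c2@1 c3@3, authorship 2..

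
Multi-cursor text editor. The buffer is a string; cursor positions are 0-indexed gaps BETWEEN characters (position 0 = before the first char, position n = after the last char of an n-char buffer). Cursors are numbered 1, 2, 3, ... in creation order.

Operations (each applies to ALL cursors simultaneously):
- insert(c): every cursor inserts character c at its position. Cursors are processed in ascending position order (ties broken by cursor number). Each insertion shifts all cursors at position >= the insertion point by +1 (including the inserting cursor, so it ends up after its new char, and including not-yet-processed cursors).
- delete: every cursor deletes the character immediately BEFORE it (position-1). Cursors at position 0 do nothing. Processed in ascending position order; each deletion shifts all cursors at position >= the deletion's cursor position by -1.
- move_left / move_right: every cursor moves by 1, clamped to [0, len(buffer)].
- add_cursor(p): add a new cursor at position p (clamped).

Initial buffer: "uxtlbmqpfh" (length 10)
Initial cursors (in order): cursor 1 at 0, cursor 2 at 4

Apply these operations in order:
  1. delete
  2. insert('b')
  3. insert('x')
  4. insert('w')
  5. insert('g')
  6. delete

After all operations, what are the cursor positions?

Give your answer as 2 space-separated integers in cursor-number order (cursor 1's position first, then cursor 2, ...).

After op 1 (delete): buffer="uxtbmqpfh" (len 9), cursors c1@0 c2@3, authorship .........
After op 2 (insert('b')): buffer="buxtbbmqpfh" (len 11), cursors c1@1 c2@5, authorship 1...2......
After op 3 (insert('x')): buffer="bxuxtbxbmqpfh" (len 13), cursors c1@2 c2@7, authorship 11...22......
After op 4 (insert('w')): buffer="bxwuxtbxwbmqpfh" (len 15), cursors c1@3 c2@9, authorship 111...222......
After op 5 (insert('g')): buffer="bxwguxtbxwgbmqpfh" (len 17), cursors c1@4 c2@11, authorship 1111...2222......
After op 6 (delete): buffer="bxwuxtbxwbmqpfh" (len 15), cursors c1@3 c2@9, authorship 111...222......

Answer: 3 9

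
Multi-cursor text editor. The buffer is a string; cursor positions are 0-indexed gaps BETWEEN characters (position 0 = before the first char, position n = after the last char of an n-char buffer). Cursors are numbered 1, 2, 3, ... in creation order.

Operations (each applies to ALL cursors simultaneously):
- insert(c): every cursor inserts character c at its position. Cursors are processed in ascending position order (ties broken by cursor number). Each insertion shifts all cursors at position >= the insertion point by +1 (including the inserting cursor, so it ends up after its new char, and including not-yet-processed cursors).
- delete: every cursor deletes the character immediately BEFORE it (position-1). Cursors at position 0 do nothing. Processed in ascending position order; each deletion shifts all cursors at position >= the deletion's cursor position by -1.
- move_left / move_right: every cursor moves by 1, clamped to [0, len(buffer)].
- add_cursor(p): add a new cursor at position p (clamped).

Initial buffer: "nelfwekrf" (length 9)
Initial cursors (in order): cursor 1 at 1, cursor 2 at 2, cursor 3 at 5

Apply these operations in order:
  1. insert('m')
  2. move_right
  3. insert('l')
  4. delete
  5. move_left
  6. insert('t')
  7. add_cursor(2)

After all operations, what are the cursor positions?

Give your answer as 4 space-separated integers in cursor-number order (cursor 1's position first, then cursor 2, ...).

Answer: 3 6 11 2

Derivation:
After op 1 (insert('m')): buffer="nmemlfwmekrf" (len 12), cursors c1@2 c2@4 c3@8, authorship .1.2...3....
After op 2 (move_right): buffer="nmemlfwmekrf" (len 12), cursors c1@3 c2@5 c3@9, authorship .1.2...3....
After op 3 (insert('l')): buffer="nmelmllfwmelkrf" (len 15), cursors c1@4 c2@7 c3@12, authorship .1.12.2..3.3...
After op 4 (delete): buffer="nmemlfwmekrf" (len 12), cursors c1@3 c2@5 c3@9, authorship .1.2...3....
After op 5 (move_left): buffer="nmemlfwmekrf" (len 12), cursors c1@2 c2@4 c3@8, authorship .1.2...3....
After op 6 (insert('t')): buffer="nmtemtlfwmtekrf" (len 15), cursors c1@3 c2@6 c3@11, authorship .11.22...33....
After op 7 (add_cursor(2)): buffer="nmtemtlfwmtekrf" (len 15), cursors c4@2 c1@3 c2@6 c3@11, authorship .11.22...33....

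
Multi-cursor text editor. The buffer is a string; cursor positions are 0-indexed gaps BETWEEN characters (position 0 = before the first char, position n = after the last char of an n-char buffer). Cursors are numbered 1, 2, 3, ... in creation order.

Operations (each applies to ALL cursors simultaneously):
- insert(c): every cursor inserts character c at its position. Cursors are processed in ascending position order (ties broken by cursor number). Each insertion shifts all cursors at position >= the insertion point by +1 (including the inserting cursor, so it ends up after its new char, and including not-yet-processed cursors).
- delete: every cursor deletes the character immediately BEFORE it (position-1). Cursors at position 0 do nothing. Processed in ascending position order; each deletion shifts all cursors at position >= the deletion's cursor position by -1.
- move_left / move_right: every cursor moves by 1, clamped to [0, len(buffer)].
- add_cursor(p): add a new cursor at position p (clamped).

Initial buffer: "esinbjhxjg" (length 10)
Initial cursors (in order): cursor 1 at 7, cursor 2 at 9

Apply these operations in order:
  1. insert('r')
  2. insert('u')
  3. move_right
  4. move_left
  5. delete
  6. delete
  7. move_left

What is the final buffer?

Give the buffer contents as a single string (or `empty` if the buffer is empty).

After op 1 (insert('r')): buffer="esinbjhrxjrg" (len 12), cursors c1@8 c2@11, authorship .......1..2.
After op 2 (insert('u')): buffer="esinbjhruxjrug" (len 14), cursors c1@9 c2@13, authorship .......11..22.
After op 3 (move_right): buffer="esinbjhruxjrug" (len 14), cursors c1@10 c2@14, authorship .......11..22.
After op 4 (move_left): buffer="esinbjhruxjrug" (len 14), cursors c1@9 c2@13, authorship .......11..22.
After op 5 (delete): buffer="esinbjhrxjrg" (len 12), cursors c1@8 c2@11, authorship .......1..2.
After op 6 (delete): buffer="esinbjhxjg" (len 10), cursors c1@7 c2@9, authorship ..........
After op 7 (move_left): buffer="esinbjhxjg" (len 10), cursors c1@6 c2@8, authorship ..........

Answer: esinbjhxjg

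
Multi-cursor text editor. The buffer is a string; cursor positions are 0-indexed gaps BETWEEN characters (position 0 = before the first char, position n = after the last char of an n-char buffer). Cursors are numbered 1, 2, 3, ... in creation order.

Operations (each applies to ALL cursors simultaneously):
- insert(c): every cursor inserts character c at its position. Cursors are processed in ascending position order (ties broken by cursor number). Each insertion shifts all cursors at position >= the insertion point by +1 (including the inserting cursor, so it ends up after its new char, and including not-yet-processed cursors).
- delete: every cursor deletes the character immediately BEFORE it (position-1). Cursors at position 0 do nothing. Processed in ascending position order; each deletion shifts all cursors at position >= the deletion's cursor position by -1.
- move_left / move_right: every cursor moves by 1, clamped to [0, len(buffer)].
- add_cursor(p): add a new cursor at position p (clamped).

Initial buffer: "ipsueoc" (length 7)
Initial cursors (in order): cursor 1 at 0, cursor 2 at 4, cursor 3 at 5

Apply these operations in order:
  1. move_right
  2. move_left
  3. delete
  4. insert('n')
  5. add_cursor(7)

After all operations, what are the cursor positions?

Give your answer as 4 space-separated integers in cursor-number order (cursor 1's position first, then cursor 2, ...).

Answer: 1 6 6 7

Derivation:
After op 1 (move_right): buffer="ipsueoc" (len 7), cursors c1@1 c2@5 c3@6, authorship .......
After op 2 (move_left): buffer="ipsueoc" (len 7), cursors c1@0 c2@4 c3@5, authorship .......
After op 3 (delete): buffer="ipsoc" (len 5), cursors c1@0 c2@3 c3@3, authorship .....
After op 4 (insert('n')): buffer="nipsnnoc" (len 8), cursors c1@1 c2@6 c3@6, authorship 1...23..
After op 5 (add_cursor(7)): buffer="nipsnnoc" (len 8), cursors c1@1 c2@6 c3@6 c4@7, authorship 1...23..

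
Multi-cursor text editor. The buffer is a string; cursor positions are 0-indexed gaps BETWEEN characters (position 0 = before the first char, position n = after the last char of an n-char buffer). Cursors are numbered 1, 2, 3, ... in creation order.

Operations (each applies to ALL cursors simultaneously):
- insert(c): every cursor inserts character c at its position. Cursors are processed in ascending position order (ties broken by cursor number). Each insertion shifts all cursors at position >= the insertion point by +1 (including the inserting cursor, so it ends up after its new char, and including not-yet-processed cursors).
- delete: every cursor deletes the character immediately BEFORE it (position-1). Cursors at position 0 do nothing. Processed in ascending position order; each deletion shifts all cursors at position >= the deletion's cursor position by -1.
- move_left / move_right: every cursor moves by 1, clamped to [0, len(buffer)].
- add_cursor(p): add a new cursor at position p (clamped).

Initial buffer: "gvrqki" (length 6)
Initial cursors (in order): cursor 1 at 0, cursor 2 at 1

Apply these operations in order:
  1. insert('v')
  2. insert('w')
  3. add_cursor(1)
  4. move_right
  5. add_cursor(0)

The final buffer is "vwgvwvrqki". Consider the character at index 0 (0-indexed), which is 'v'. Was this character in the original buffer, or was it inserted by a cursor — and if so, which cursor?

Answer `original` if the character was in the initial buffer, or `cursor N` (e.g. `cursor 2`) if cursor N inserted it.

After op 1 (insert('v')): buffer="vgvvrqki" (len 8), cursors c1@1 c2@3, authorship 1.2.....
After op 2 (insert('w')): buffer="vwgvwvrqki" (len 10), cursors c1@2 c2@5, authorship 11.22.....
After op 3 (add_cursor(1)): buffer="vwgvwvrqki" (len 10), cursors c3@1 c1@2 c2@5, authorship 11.22.....
After op 4 (move_right): buffer="vwgvwvrqki" (len 10), cursors c3@2 c1@3 c2@6, authorship 11.22.....
After op 5 (add_cursor(0)): buffer="vwgvwvrqki" (len 10), cursors c4@0 c3@2 c1@3 c2@6, authorship 11.22.....
Authorship (.=original, N=cursor N): 1 1 . 2 2 . . . . .
Index 0: author = 1

Answer: cursor 1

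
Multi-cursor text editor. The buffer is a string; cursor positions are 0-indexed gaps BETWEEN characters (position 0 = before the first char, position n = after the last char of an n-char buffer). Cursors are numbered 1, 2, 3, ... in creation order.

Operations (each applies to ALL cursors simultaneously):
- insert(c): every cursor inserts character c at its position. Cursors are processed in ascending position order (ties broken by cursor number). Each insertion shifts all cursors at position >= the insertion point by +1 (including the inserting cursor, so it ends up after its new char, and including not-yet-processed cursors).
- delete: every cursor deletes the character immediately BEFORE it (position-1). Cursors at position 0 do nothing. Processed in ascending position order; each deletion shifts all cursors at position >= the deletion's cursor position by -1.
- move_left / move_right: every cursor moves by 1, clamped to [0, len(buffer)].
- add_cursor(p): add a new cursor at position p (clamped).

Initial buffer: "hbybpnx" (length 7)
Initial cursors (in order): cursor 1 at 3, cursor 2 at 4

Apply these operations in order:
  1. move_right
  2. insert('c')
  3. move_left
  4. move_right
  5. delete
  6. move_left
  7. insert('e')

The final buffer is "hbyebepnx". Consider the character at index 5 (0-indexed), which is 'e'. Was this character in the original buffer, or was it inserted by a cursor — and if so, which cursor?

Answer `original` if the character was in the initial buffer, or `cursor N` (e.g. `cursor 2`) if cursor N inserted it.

Answer: cursor 2

Derivation:
After op 1 (move_right): buffer="hbybpnx" (len 7), cursors c1@4 c2@5, authorship .......
After op 2 (insert('c')): buffer="hbybcpcnx" (len 9), cursors c1@5 c2@7, authorship ....1.2..
After op 3 (move_left): buffer="hbybcpcnx" (len 9), cursors c1@4 c2@6, authorship ....1.2..
After op 4 (move_right): buffer="hbybcpcnx" (len 9), cursors c1@5 c2@7, authorship ....1.2..
After op 5 (delete): buffer="hbybpnx" (len 7), cursors c1@4 c2@5, authorship .......
After op 6 (move_left): buffer="hbybpnx" (len 7), cursors c1@3 c2@4, authorship .......
After op 7 (insert('e')): buffer="hbyebepnx" (len 9), cursors c1@4 c2@6, authorship ...1.2...
Authorship (.=original, N=cursor N): . . . 1 . 2 . . .
Index 5: author = 2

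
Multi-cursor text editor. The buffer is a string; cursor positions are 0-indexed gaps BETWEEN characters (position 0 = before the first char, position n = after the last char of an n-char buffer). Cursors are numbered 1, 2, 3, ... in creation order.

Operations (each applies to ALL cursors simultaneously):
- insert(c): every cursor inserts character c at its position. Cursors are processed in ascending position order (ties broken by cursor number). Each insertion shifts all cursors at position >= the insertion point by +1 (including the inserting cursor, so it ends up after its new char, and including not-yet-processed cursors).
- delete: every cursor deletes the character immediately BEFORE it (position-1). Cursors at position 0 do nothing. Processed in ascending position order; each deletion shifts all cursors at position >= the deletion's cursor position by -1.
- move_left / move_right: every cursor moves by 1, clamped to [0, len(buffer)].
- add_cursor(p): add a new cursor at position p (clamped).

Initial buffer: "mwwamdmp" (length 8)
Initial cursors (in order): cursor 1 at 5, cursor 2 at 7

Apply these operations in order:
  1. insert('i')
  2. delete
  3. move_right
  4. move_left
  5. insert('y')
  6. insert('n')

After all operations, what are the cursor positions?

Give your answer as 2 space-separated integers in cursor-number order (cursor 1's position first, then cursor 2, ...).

After op 1 (insert('i')): buffer="mwwamidmip" (len 10), cursors c1@6 c2@9, authorship .....1..2.
After op 2 (delete): buffer="mwwamdmp" (len 8), cursors c1@5 c2@7, authorship ........
After op 3 (move_right): buffer="mwwamdmp" (len 8), cursors c1@6 c2@8, authorship ........
After op 4 (move_left): buffer="mwwamdmp" (len 8), cursors c1@5 c2@7, authorship ........
After op 5 (insert('y')): buffer="mwwamydmyp" (len 10), cursors c1@6 c2@9, authorship .....1..2.
After op 6 (insert('n')): buffer="mwwamyndmynp" (len 12), cursors c1@7 c2@11, authorship .....11..22.

Answer: 7 11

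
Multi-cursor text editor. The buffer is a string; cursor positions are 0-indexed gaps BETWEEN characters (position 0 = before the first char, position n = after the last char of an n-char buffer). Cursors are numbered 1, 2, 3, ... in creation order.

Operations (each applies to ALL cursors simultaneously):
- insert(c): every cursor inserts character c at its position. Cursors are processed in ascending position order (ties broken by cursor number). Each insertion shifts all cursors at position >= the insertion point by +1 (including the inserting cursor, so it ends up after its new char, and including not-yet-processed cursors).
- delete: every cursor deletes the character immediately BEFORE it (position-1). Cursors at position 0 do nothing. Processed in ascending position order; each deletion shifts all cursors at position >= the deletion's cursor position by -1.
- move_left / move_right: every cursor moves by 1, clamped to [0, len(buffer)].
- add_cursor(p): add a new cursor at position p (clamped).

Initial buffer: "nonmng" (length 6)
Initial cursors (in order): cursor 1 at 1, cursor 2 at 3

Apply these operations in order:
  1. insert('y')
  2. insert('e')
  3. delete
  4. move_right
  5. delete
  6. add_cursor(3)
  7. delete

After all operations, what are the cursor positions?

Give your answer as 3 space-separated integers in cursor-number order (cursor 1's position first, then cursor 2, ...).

Answer: 1 1 1

Derivation:
After op 1 (insert('y')): buffer="nyonymng" (len 8), cursors c1@2 c2@5, authorship .1..2...
After op 2 (insert('e')): buffer="nyeonyemng" (len 10), cursors c1@3 c2@7, authorship .11..22...
After op 3 (delete): buffer="nyonymng" (len 8), cursors c1@2 c2@5, authorship .1..2...
After op 4 (move_right): buffer="nyonymng" (len 8), cursors c1@3 c2@6, authorship .1..2...
After op 5 (delete): buffer="nynyng" (len 6), cursors c1@2 c2@4, authorship .1.2..
After op 6 (add_cursor(3)): buffer="nynyng" (len 6), cursors c1@2 c3@3 c2@4, authorship .1.2..
After op 7 (delete): buffer="nng" (len 3), cursors c1@1 c2@1 c3@1, authorship ...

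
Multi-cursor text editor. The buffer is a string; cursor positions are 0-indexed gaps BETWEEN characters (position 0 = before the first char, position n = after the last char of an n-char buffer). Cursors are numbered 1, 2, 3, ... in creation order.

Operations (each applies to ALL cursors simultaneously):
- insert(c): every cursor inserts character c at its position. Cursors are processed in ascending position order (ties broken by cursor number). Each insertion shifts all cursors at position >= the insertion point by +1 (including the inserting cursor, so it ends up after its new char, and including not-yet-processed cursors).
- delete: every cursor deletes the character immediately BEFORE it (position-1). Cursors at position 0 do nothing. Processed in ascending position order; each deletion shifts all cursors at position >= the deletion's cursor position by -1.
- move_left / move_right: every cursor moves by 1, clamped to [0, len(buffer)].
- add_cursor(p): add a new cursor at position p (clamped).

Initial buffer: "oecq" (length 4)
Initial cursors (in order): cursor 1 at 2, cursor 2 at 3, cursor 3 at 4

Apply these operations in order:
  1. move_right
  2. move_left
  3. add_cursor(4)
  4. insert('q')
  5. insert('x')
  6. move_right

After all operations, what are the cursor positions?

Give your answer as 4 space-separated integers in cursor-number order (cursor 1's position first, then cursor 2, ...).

After op 1 (move_right): buffer="oecq" (len 4), cursors c1@3 c2@4 c3@4, authorship ....
After op 2 (move_left): buffer="oecq" (len 4), cursors c1@2 c2@3 c3@3, authorship ....
After op 3 (add_cursor(4)): buffer="oecq" (len 4), cursors c1@2 c2@3 c3@3 c4@4, authorship ....
After op 4 (insert('q')): buffer="oeqcqqqq" (len 8), cursors c1@3 c2@6 c3@6 c4@8, authorship ..1.23.4
After op 5 (insert('x')): buffer="oeqxcqqxxqqx" (len 12), cursors c1@4 c2@9 c3@9 c4@12, authorship ..11.2323.44
After op 6 (move_right): buffer="oeqxcqqxxqqx" (len 12), cursors c1@5 c2@10 c3@10 c4@12, authorship ..11.2323.44

Answer: 5 10 10 12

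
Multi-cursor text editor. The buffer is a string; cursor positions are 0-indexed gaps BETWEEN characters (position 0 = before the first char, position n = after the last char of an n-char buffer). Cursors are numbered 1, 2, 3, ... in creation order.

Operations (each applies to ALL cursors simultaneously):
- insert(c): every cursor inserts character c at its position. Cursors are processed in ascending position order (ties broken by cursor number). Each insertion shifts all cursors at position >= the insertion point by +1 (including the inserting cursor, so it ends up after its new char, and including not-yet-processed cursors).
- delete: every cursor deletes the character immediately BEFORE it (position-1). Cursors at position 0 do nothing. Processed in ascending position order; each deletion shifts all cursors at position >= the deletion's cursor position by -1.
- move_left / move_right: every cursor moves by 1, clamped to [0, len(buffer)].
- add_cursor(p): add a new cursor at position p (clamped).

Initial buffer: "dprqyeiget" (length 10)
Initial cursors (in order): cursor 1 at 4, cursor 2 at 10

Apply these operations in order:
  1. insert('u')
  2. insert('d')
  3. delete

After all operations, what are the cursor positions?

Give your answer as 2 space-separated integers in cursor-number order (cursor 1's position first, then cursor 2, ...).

Answer: 5 12

Derivation:
After op 1 (insert('u')): buffer="dprquyeigetu" (len 12), cursors c1@5 c2@12, authorship ....1......2
After op 2 (insert('d')): buffer="dprqudyeigetud" (len 14), cursors c1@6 c2@14, authorship ....11......22
After op 3 (delete): buffer="dprquyeigetu" (len 12), cursors c1@5 c2@12, authorship ....1......2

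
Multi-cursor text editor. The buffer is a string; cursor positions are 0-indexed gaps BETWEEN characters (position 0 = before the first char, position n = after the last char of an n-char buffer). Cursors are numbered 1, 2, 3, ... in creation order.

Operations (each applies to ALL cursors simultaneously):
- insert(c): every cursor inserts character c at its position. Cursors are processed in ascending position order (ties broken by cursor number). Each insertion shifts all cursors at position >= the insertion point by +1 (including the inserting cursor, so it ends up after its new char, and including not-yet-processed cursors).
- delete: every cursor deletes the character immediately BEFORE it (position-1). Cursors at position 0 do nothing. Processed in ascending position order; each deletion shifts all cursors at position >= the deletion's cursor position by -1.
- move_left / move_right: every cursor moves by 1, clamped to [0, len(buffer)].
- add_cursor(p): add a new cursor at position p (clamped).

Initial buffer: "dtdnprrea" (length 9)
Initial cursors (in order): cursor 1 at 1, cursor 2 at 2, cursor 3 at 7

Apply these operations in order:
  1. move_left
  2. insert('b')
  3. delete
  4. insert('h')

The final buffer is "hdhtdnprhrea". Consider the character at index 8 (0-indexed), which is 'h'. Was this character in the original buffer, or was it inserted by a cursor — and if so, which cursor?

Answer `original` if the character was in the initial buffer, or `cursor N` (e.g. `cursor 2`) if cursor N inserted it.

After op 1 (move_left): buffer="dtdnprrea" (len 9), cursors c1@0 c2@1 c3@6, authorship .........
After op 2 (insert('b')): buffer="bdbtdnprbrea" (len 12), cursors c1@1 c2@3 c3@9, authorship 1.2.....3...
After op 3 (delete): buffer="dtdnprrea" (len 9), cursors c1@0 c2@1 c3@6, authorship .........
After op 4 (insert('h')): buffer="hdhtdnprhrea" (len 12), cursors c1@1 c2@3 c3@9, authorship 1.2.....3...
Authorship (.=original, N=cursor N): 1 . 2 . . . . . 3 . . .
Index 8: author = 3

Answer: cursor 3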